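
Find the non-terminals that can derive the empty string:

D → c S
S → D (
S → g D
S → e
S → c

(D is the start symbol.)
None

A non-terminal is nullable if it can derive ε (the empty string): either it has an ε-production, or it has a production whose right-hand side consists entirely of nullable non-terminals.

There are no ε-productions, so no non-terminal can derive ε.
No non-terminals are nullable.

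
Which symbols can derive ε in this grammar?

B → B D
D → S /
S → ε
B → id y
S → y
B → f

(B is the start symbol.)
{ 'S' }

A non-terminal is nullable if it can derive ε (the empty string): either it has an ε-production, or it has a production whose right-hand side consists entirely of nullable non-terminals.

ε-productions: S → ε
So S is immediately nullable.
No further non-terminal can be added: every production for the remaining non-terminals contains a terminal or a non-nullable non-terminal.
Nullable = { 'S' }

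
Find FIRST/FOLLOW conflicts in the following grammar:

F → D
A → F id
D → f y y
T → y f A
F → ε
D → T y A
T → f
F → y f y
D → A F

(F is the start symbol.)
A FIRST/FOLLOW conflict occurs when a non-terminal N has a nullable alternative N → β (β ⇒* ε) and another alternative N → α with FIRST(α) ∩ FOLLOW(N) ≠ ∅: on such a lookahead the parser cannot decide between expanding α and letting N vanish via β.

Nullable non-terminals: F.
FIRST sets used below: FIRST(D) = { 'f', 'id', 'y' }

F: nullable alternative(s) F → ε; FOLLOW(F) = { $, 'id' }
  F → D: FIRST \ {ε} = { 'f', 'id', 'y' } — overlaps FOLLOW(F) on { 'id' }: CONFLICT
  F → ε: FIRST \ {ε} = { } — this is the only nullable alternative, skip
  F → y f y: FIRST \ {ε} = { 'y' } — disjoint from FOLLOW(F)

A, D, T have no nullable alternative, so no FIRST/FOLLOW check is needed there.

So the grammar has 1 FIRST/FOLLOW conflict (marked CONFLICT above).

Answer: Yes. F → D with FOLLOW(F) on { 'id' }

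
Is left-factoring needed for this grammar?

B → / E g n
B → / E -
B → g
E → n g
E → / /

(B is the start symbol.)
Yes, B has productions with common prefix '/ E'

Left-factoring is needed when two productions for the same non-terminal
share a common prefix on the right-hand side.

Productions for B:
  B → / E g n
  B → / E -
  B → g
Productions for E:
  E → n g
  E → / /

Found common prefix '/ E' in productions for B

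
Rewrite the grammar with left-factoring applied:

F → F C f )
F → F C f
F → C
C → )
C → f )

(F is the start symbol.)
F → F C f F'
F' → )
F' → ε
F → C
C → )
C → f )

Left-factoring transforms A → αβ₁ | αβ₂ into A → αA' and A' → β₁ | β₂
(α is the longest common prefix among the alternatives). Repeat until
no nonterminal has two alternatives with a common prefix.

Round 1: F has alternatives sharing prefix 'F C f'. Introduce F': F → F C f F'
  Add: F' → )
  Add: F' → ε

No remaining common prefixes — done.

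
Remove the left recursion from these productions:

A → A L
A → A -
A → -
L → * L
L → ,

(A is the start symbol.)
A is directly left-recursive. The standard transformation for
  A → A α₁ | ... | A α_m | β₁ | ... | β_n
is
  A  → β₁ A' | ... | β_n A'
  A' → α₁ A' | ... | α_m A' | ε

A → - becomes A → - A'
A → A L becomes A' → L A'
A → A - becomes A' → - A'
Add A' → ε

Productions for other non-terminals are unchanged:
  L → * L
  L → ,

Resulting grammar:
A → - A'
A' → L A'
A' → - A'
A' → ε
L → * L
L → ,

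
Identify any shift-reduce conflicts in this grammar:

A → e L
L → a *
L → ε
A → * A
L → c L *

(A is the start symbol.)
Yes — I3: [L → .] vs [L → . a *]; I6: [L → .] vs [L → . a *]

A shift-reduce conflict occurs when an LR(0) state has both:
  - a complete (reduce) item [A → α .] (dot at the end), and
  - a shift item [B → β . c γ] (dot before a terminal).

Augment with A' → A and build the canonical LR(0) collection (I0 = CLOSURE({[A' → . A]}), then GOTO on every symbol after a dot until no new states appear). It has 11 states:
  I0: { [A → . * A], [A → . e L], [A' → . A] }  — shift
  I1: { [A → * . A], [A → . * A], [A → . e L] }  — shift
  I2: { [A' → A .] }  — accept
  I3: { [A → e . L], [L → . a *], [L → . c L *], [L → .] }  — shift, reduce
  I4: { [A → e L .] }  — reduce
  I5: { [L → a . *] }  — shift
  I6: { [L → . a *], [L → . c L *], [L → .], [L → c . L *] }  — shift, reduce
  I7: { [L → c L . *] }  — shift
  I8: { [L → c L * .] }  — reduce
  I9: { [L → a * .] }  — reduce
  I10: { [A → * A .] }  — reduce

I3 contains reduce item [L → .] and shift items [L → . a *], [L → . c L *] — shift-reduce conflict.
I6 contains reduce item [L → .] and shift items [L → . a *], [L → . c L *] — shift-reduce conflict.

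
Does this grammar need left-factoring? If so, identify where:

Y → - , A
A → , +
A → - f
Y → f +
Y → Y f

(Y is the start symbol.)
Left-factoring is needed when two productions for the same non-terminal
share a common prefix on the right-hand side.

Productions for Y:
  Y → - , A
  Y → f +
  Y → Y f
Productions for A:
  A → , +
  A → - f

No common prefixes found.

Answer: No, left-factoring is not needed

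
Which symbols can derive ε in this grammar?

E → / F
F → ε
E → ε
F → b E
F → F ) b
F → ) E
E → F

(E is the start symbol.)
ε-productions: F → ε, E → ε
So F, E are immediately nullable.
Every non-terminal is now nullable.
Nullable = { 'E', 'F' }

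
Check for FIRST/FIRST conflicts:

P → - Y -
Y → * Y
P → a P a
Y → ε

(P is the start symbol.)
Productions for P:
  P → - Y -: FIRST = { '-' }
  P → a P a: FIRST = { 'a' }
Productions for Y:
  Y → * Y: FIRST = { '*' }
  Y → ε: FIRST = { ε }

All alternatives of each non-terminal have pairwise disjoint FIRST sets.

Answer: No FIRST/FIRST conflicts.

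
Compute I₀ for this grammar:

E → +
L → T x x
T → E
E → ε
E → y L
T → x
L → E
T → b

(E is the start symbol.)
{ [E → . +], [E → . y L], [E → .], [E' → . E] }

First, augment the grammar with E' → E
I₀ = CLOSURE({ [E' → . E] }):
  [E' → . E] has the dot before E: add [E → . +], [E → .], [E → . y L]
No further items can be added.

I₀ = { [E → . +], [E → . y L], [E → .], [E' → . E] }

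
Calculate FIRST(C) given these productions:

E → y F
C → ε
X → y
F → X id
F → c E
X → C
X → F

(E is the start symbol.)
{ ε }

From C → ε:
  - ε-production, so ε ∈ FIRST(C)

Collecting: FIRST(C) = { ε }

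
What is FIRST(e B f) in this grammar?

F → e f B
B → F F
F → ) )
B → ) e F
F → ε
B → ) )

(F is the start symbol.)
{ 'e' }

To compute FIRST(e B f), process the symbols left to right:
Symbol e is a terminal. Add 'e' and stop.
FIRST(e B f) = { 'e' }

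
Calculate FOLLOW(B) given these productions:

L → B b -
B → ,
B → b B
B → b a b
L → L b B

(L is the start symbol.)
To compute FOLLOW(B), find every occurrence of B on a right-hand side N → α B β: add FIRST(β) \ {ε}, and if β is empty or nullable also add FOLLOW(N). Iterate to a fixed point.

In L → B b -: B is followed by b '-', add FIRST(b '-') \ {ε} = { 'b' }
In B → b B: B is at the end; this adds FOLLOW(B) to itself — nothing new
In L → L b B: B is at the end, add FOLLOW(L)

The FOLLOW sets referred to above (computed the same way, to a fixed point):
  FOLLOW(L) = { $, 'b' }

Taking the union: FOLLOW(B) = { $, 'b' }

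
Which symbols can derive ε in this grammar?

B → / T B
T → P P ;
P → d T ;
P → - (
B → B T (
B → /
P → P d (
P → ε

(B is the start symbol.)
{ 'P' }

A non-terminal is nullable if it can derive ε (the empty string): either it has an ε-production, or it has a production whose right-hand side consists entirely of nullable non-terminals.

ε-productions: P → ε
So P is immediately nullable.
No further non-terminal can be added: every production for the remaining non-terminals contains a terminal or a non-nullable non-terminal.
Nullable = { 'P' }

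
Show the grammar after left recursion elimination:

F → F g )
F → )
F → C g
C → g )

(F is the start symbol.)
F is directly left-recursive. The standard transformation for
  A → A α₁ | ... | A α_m | β₁ | ... | β_n
is
  A  → β₁ A' | ... | β_n A'
  A' → α₁ A' | ... | α_m A' | ε

F → ) becomes F → ) F'
F → C g becomes F → C g F'
F → F g ) becomes F' → g ) F'
Add F' → ε

Productions for other non-terminals are unchanged:
  C → g )

Resulting grammar:
F → ) F'
F → C g F'
F' → g ) F'
F' → ε
C → g )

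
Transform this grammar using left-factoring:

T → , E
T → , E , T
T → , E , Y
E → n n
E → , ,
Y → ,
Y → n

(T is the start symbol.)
Left-factoring transforms A → αβ₁ | αβ₂ into A → αA' and A' → β₁ | β₂
(α is the longest common prefix among the alternatives). Repeat until
no nonterminal has two alternatives with a common prefix.

Round 1: T has alternatives sharing prefix ', E'. Introduce T': T → , E T'
  Add: T' → ε
  Add: T' → , T
  Add: T' → , Y

Round 2: T' has alternatives sharing prefix ','. Introduce T'': T' → , T''
  Add: T'' → T
  Add: T'' → Y

No remaining common prefixes — done.

Resulting grammar:
T → , E T'
T' → ε
T' → , T''
T'' → T
T'' → Y
E → n n
E → , ,
Y → ,
Y → n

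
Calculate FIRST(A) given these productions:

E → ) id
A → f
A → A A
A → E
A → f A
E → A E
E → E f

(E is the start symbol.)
To compute FIRST(A), examine every production with A on the left-hand side, reading each right-hand side left to right until a non-nullable symbol is reached.

FIRST sets of the other non-terminals involved (by the same procedure, iterated to a fixed point):
  FIRST(E) = { ')', 'f' }

From A → f:
  - f is a terminal: add 'f' and stop
From A → A A:
  - A is the symbol being defined: contributes nothing new
    A is not nullable, so stop
From A → E:
  - E is a non-terminal: add FIRST(E) \ {ε} = { ')', 'f' }
    E is not nullable, so stop
From A → f A:
  - f is a terminal: add 'f' and stop

Collecting: FIRST(A) = { ')', 'f' }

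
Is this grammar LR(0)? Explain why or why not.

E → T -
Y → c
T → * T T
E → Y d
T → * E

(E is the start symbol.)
Augment with E' → E and build the canonical LR(0) collection (I0 = CLOSURE({[E' → . E]}), then GOTO on every symbol after a dot until no new states appear). It has 11 states:
  I0: { [E → . T -], [E → . Y d], [E' → . E], [T → . * E], [T → . * T T], [Y → . c] }  — shift
  I1: { [E → . T -], [E → . Y d], [T → * . E], [T → * . T T], [T → . * E], [T → . * T T], [Y → . c] }  — shift
  I2: { [E' → E .] }  — accept
  I3: { [E → T . -] }  — shift
  I4: { [E → Y . d] }  — shift
  I5: { [Y → c .] }  — reduce
  I6: { [E → Y d .] }  — reduce
  I7: { [E → T - .] }  — reduce
  I8: { [T → * E .] }  — reduce
  I9: { [E → T . -], [T → * T . T], [T → . * E], [T → . * T T] }  — shift
  I10: { [T → * T T .] }  — reduce

Every state is either a pure shift/goto state or contains exactly one complete item and nothing to shift — no conflicts. The grammar is LR(0).

Answer: Yes, the grammar is LR(0)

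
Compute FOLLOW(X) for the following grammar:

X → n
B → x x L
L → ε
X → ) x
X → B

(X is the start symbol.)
{ $ }

To compute FOLLOW(X), find every occurrence of X on a right-hand side N → α X β: add FIRST(β) \ {ε}, and if β is empty or nullable also add FOLLOW(N). Iterate to a fixed point.

X is the start symbol, so $ ∈ FOLLOW(X).
X does not occur on any right-hand side.

Taking the union: FOLLOW(X) = { $ }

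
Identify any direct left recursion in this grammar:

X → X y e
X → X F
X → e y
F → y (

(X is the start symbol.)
Direct left recursion occurs when N → N α for some non-terminal N (the right-hand side begins with the left-hand side itself).

X → X y e: LEFT RECURSIVE (starts with X)
X → X F: LEFT RECURSIVE (starts with X)
X → e y: starts with e
F → y (: starts with y

The grammar has direct left recursion on: X.

Answer: Yes, X is left-recursive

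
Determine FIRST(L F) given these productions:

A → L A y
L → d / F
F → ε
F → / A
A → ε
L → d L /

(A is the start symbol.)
FIRST sets of the non-terminals involved (from the grammar, by fixed-point iteration):
  FIRST(L) = { 'd' }

To compute FIRST(L F), process the symbols left to right:
Symbol L is a non-terminal. Add FIRST(L) \ {ε} = { 'd' }
L is not nullable (ε ∉ FIRST(L)), so stop here.
FIRST(L F) = { 'd' }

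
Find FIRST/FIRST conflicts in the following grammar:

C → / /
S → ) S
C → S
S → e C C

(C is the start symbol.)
A FIRST/FIRST conflict occurs when two productions N → α and N → β for the same non-terminal have FIRST(α) ∩ FIRST(β) ≠ ∅ (with ε ∈ FIRST of a nullable right-hand side, so two nullable alternatives also conflict).

FIRST sets of the non-terminals at (or reachable through a nullable prefix from) the front of some alternative:
  FIRST(S) = { ')', 'e' }

Productions for C:
  C → / /: FIRST = { '/' }
  C → S: FIRST = { ')', 'e' }
Productions for S:
  S → ) S: FIRST = { ')' }
  S → e C C: FIRST = { 'e' }

All alternatives of each non-terminal have pairwise disjoint FIRST sets.

Answer: No FIRST/FIRST conflicts.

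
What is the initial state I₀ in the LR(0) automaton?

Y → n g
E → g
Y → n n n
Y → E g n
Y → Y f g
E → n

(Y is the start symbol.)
First, augment the grammar with Y' → Y
I₀ = CLOSURE({ [Y' → . Y] }):
  [Y' → . Y] has the dot before Y: add [Y → . n g], [Y → . n n n], [Y → . E g n], [Y → . Y f g]
  [Y → . E g n] has the dot before E: add [E → . g], [E → . n]
No further items can be added.

I₀ = { [E → . g], [E → . n], [Y → . E g n], [Y → . Y f g], [Y → . n g], [Y → . n n n], [Y' → . Y] }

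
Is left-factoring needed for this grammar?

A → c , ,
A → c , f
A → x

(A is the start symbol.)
Yes, A has productions with common prefix 'c ,'

Left-factoring is needed when two productions for the same non-terminal
share a common prefix on the right-hand side.

Productions for A:
  A → c , ,
  A → c , f
  A → x

Found common prefix 'c ,' in productions for A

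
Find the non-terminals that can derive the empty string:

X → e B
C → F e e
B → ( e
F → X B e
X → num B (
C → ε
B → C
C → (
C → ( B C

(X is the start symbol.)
{ 'B', 'C' }

A non-terminal is nullable if it can derive ε (the empty string): either it has an ε-production, or it has a production whose right-hand side consists entirely of nullable non-terminals.

ε-productions: C → ε
So C is immediately nullable.
B → C: every symbol on the right is nullable, so B is nullable too.
No further non-terminal can be added: every production for the remaining non-terminals contains a terminal or a non-nullable non-terminal.
Nullable = { 'B', 'C' }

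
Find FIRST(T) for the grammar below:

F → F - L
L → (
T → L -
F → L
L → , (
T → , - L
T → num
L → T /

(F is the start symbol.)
To compute FIRST(T), examine every production with T on the left-hand side, reading each right-hand side left to right until a non-nullable symbol is reached.

FIRST sets of the other non-terminals involved (by the same procedure, iterated to a fixed point):
  FIRST(L) = { '(', ',', 'num' }

From T → L -:
  - L is a non-terminal: add FIRST(L) \ {ε} = { '(', ',', 'num' }
    L is not nullable, so stop
From T → , - L:
  - ',' is a terminal: add ',' and stop
From T → num:
  - num is a terminal: add 'num' and stop

Collecting: FIRST(T) = { '(', ',', 'num' }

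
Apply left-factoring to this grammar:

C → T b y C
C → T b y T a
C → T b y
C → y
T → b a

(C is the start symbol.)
Left-factoring transforms A → αβ₁ | αβ₂ into A → αA' and A' → β₁ | β₂
(α is the longest common prefix among the alternatives). Repeat until
no nonterminal has two alternatives with a common prefix.

Round 1: C has alternatives sharing prefix 'T b y'. Introduce C': C → T b y C'
  Add: C' → C
  Add: C' → T a
  Add: C' → ε

No remaining common prefixes — done.

Resulting grammar:
C → T b y C'
C' → C
C' → T a
C' → ε
C → y
T → b a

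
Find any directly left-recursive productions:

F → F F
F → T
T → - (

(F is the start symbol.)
F → F F: LEFT RECURSIVE (starts with F)
F → T: starts with T
T → - (: starts with '-'

The grammar has direct left recursion on: F.

Answer: Yes, F is left-recursive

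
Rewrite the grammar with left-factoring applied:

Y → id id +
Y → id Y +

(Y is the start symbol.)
Y → id Y'
Y' → id +
Y' → Y +

Left-factoring transforms A → αβ₁ | αβ₂ into A → αA' and A' → β₁ | β₂
(α is the longest common prefix among the alternatives). Repeat until
no nonterminal has two alternatives with a common prefix.

Round 1: Y has alternatives sharing prefix 'id'. Introduce Y': Y → id Y'
  Add: Y' → id +
  Add: Y' → Y +

No remaining common prefixes — done.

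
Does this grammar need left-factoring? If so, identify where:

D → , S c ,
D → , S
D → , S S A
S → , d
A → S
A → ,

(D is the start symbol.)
Yes, D has productions with common prefix ', S'

Left-factoring is needed when two productions for the same non-terminal
share a common prefix on the right-hand side.

Productions for D:
  D → , S c ,
  D → , S
  D → , S S A
Productions for A:
  A → S
  A → ,

Found common prefix ', S' in productions for D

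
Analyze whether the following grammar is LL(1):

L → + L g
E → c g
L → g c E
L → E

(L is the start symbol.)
Yes, the grammar is LL(1).

Relevant sets:
  FIRST(E) = { 'c' }

For L:
  PREDICT(L → '+' L g) = { '+' }
  PREDICT(L → g c E) = { 'g' }
  PREDICT(L → E) = { 'c' }
E has a single production, so nothing to check there.

All predict sets are disjoint. The grammar IS LL(1).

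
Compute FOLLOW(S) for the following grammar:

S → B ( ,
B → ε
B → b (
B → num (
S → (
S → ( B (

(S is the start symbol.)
{ $ }

To compute FOLLOW(S), find every occurrence of S on a right-hand side N → α S β: add FIRST(β) \ {ε}, and if β is empty or nullable also add FOLLOW(N). Iterate to a fixed point.

S is the start symbol, so $ ∈ FOLLOW(S).
S does not occur on any right-hand side.

Taking the union: FOLLOW(S) = { $ }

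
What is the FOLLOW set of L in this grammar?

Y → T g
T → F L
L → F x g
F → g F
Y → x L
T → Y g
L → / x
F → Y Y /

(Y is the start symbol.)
To compute FOLLOW(L), find every occurrence of L on a right-hand side N → α L β: add FIRST(β) \ {ε}, and if β is empty or nullable also add FOLLOW(N). Iterate to a fixed point.

In T → F L: L is at the end, add FOLLOW(T)
In Y → x L: L is at the end, add FOLLOW(Y)

The FOLLOW sets referred to above (computed the same way, to a fixed point):
  FOLLOW(T) = { 'g' }
  FOLLOW(Y) = { $, '/', 'g', 'x' }

Taking the union: FOLLOW(L) = { $, '/', 'g', 'x' }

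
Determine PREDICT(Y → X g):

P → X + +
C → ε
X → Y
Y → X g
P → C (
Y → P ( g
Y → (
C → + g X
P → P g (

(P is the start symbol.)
{ '(', '+' }

PREDICT(Y → X g) = (FIRST(RHS) \ {ε}) ∪ (FOLLOW(Y) if ε ∈ FIRST(RHS), i.e. RHS ⇒* ε)
FIRST(X) = { '(', '+' }
FIRST(X g) = { '(', '+' }
ε ∉ FIRST(X g), so FOLLOW(Y) is not added.
PREDICT(Y → X g) = { '(', '+' }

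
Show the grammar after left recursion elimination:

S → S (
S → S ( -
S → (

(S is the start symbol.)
S → ( S'
S' → ( S'
S' → ( - S'
S' → ε

S is directly left-recursive. The standard transformation for
  A → A α₁ | ... | A α_m | β₁ | ... | β_n
is
  A  → β₁ A' | ... | β_n A'
  A' → α₁ A' | ... | α_m A' | ε

S → ( becomes S → ( S'
S → S ( becomes S' → ( S'
S → S ( - becomes S' → ( - S'
Add S' → ε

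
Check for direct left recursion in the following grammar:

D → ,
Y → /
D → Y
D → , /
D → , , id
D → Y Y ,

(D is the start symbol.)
No direct left recursion

Direct left recursion occurs when N → N α for some non-terminal N (the right-hand side begins with the left-hand side itself).

D → ,: starts with ','
Y → /: starts with '/'
D → Y: starts with Y
D → , /: starts with ','
D → , , id: starts with ','
D → Y Y ,: starts with Y

No direct left recursion found.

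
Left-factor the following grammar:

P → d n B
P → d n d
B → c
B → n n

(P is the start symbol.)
P → d n P'
P' → B
P' → d
B → c
B → n n

Left-factoring transforms A → αβ₁ | αβ₂ into A → αA' and A' → β₁ | β₂
(α is the longest common prefix among the alternatives). Repeat until
no nonterminal has two alternatives with a common prefix.

Round 1: P has alternatives sharing prefix 'd n'. Introduce P': P → d n P'
  Add: P' → B
  Add: P' → d

No remaining common prefixes — done.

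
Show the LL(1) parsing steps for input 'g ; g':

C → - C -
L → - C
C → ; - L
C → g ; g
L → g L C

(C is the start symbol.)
LL(1) parsing maintains a stack (initially the start symbol over $) and the input. At each step: if the stack top is a terminal, match it against the current input token; if it is a non-terminal N, replace it with the RHS of M[N, lookahead] (the unique production whose predict set contains the lookahead).

Stack is shown with the top on the left.

Stack    Input    Action
------------------------
C $      g ; g $  output C → g ; g
g ; g $  g ; g $  match 'g'
; g $    ; g $    match ';'
g $      g $      match 'g'
$        $        accept

The string is accepted.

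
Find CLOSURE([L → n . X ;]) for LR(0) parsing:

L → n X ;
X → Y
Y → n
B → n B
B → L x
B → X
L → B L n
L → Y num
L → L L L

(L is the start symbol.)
Start with: [L → n . X ;]
  [L → n . X ;] has the dot before X: add [X → . Y]
  [X → . Y] has the dot before Y: add [Y → . n]
No further items can be added.

CLOSURE = { [L → n . X ;], [X → . Y], [Y → . n] }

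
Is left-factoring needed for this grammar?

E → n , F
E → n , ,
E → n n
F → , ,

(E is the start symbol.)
Yes, E has productions with common prefix 'n'

Left-factoring is needed when two productions for the same non-terminal
share a common prefix on the right-hand side.

Productions for E:
  E → n , F
  E → n , ,
  E → n n

Found common prefix 'n' in productions for E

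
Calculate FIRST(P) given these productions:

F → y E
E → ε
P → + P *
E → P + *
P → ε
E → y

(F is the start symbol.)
{ '+', ε }

To compute FIRST(P), examine every production with P on the left-hand side, reading each right-hand side left to right until a non-nullable symbol is reached.

From P → + P *:
  - '+' is a terminal: add '+' and stop
From P → ε:
  - ε-production, so ε ∈ FIRST(P)

Collecting: FIRST(P) = { '+', ε }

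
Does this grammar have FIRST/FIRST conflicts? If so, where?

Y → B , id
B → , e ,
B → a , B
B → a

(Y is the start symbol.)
Yes. B → a ',' B / B → a on { 'a' }

A FIRST/FIRST conflict occurs when two productions N → α and N → β for the same non-terminal have FIRST(α) ∩ FIRST(β) ≠ ∅ (with ε ∈ FIRST of a nullable right-hand side, so two nullable alternatives also conflict).

Productions for B:
  B → , e ,: FIRST = { ',' }
  B → a , B: FIRST = { 'a' }
  B → a: FIRST = { 'a' }
Y has only one production, so no FIRST/FIRST conflict is possible there.

Conflict for B: B → a , B and B → a
  Overlap: { 'a' }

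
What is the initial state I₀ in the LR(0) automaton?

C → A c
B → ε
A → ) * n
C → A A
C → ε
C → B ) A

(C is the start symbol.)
{ [A → . ) * n], [B → .], [C → . A A], [C → . A c], [C → . B ) A], [C → .], [C' → . C] }

First, augment the grammar with C' → C
I₀ = CLOSURE({ [C' → . C] }):
  [C' → . C] has the dot before C: add [C → . A c], [C → . A A], [C → .], [C → . B ) A]
  [C → . A c] has the dot before A: add [A → . ) * n]
  [C → . B ) A] has the dot before B: add [B → .]
No further items can be added.

I₀ = { [A → . ) * n], [B → .], [C → . A A], [C → . A c], [C → . B ) A], [C → .], [C' → . C] }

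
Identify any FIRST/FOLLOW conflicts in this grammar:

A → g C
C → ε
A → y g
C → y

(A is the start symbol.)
A FIRST/FOLLOW conflict occurs when a non-terminal N has a nullable alternative N → β (β ⇒* ε) and another alternative N → α with FIRST(α) ∩ FOLLOW(N) ≠ ∅: on such a lookahead the parser cannot decide between expanding α and letting N vanish via β.

Nullable non-terminals: C.

C: nullable alternative(s) C → ε; FOLLOW(C) = { $ }
  C → ε: FIRST \ {ε} = { } — this is the only nullable alternative, skip
  C → y: FIRST \ {ε} = { 'y' } — disjoint from FOLLOW(C)

A has no nullable alternative, so no FIRST/FOLLOW check is needed there.

No FIRST/FOLLOW conflicts found.

Answer: No FIRST/FOLLOW conflicts.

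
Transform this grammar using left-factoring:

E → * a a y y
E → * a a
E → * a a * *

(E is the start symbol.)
Left-factoring transforms A → αβ₁ | αβ₂ into A → αA' and A' → β₁ | β₂
(α is the longest common prefix among the alternatives). Repeat until
no nonterminal has two alternatives with a common prefix.

Round 1: E has alternatives sharing prefix '* a a'. Introduce E': E → * a a E'
  Add: E' → y y
  Add: E' → ε
  Add: E' → * *

No remaining common prefixes — done.

Resulting grammar:
E → * a a E'
E' → y y
E' → ε
E' → * *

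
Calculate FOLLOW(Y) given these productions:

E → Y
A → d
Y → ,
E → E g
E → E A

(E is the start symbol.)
In E → Y: Y is at the end, add FOLLOW(E)

The FOLLOW sets referred to above (computed the same way, to a fixed point):
  FOLLOW(E) = { $, 'd', 'g' }

Taking the union: FOLLOW(Y) = { $, 'd', 'g' }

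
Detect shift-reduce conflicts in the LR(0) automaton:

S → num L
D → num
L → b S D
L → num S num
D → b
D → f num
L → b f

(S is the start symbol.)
A shift-reduce conflict occurs when an LR(0) state has both:
  - a complete (reduce) item [A → α .] (dot at the end), and
  - a shift item [B → β . c γ] (dot before a terminal).

Augment with S' → S and build the canonical LR(0) collection (I0 = CLOSURE({[S' → . S]}), then GOTO on every symbol after a dot until no new states appear). It has 15 states:
  I0: { [S → . num L], [S' → . S] }  — shift
  I1: { [S' → S .] }  — accept
  I2: { [L → . b S D], [L → . b f], [L → . num S num], [S → num . L] }  — shift
  I3: { [S → num L .] }  — reduce
  I4: { [L → b . S D], [L → b . f], [S → . num L] }  — shift
  I5: { [L → num . S num], [S → . num L] }  — shift
  I6: { [L → num S . num] }  — shift
  I7: { [L → num S num .] }  — reduce
  I8: { [D → . b], [D → . f num], [D → . num], [L → b S . D] }  — shift
  I9: { [L → b f .] }  — reduce
  I10: { [L → b S D .] }  — reduce
  I11: { [D → b .] }  — reduce
  I12: { [D → f . num] }  — shift
  I13: { [D → num .] }  — reduce
  I14: { [D → f num .] }  — reduce

No state contains both a complete item and a shift item.

Answer: No shift-reduce conflicts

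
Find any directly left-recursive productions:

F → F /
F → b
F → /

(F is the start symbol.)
F → F /: LEFT RECURSIVE (starts with F)
F → b: starts with b
F → /: starts with '/'

The grammar has direct left recursion on: F.

Answer: Yes, F is left-recursive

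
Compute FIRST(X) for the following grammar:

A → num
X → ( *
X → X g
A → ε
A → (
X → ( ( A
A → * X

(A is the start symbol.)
{ '(' }

To compute FIRST(X), examine every production with X on the left-hand side, reading each right-hand side left to right until a non-nullable symbol is reached.

From X → ( *:
  - '(' is a terminal: add '(' and stop
From X → X g:
  - X is the symbol being defined: contributes nothing new
    X is not nullable, so stop
From X → ( ( A:
  - '(' is a terminal: add '(' and stop

Collecting: FIRST(X) = { '(' }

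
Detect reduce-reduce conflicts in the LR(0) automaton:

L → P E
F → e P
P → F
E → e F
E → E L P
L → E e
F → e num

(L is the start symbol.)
A reduce-reduce conflict occurs when an LR(0) state has two complete items [A → α .] and [B → β .] — both call for a reduction, and with no lookahead the parser cannot choose between them.

Augment with L' → L and build the canonical LR(0) collection (I0 = CLOSURE({[L' → . L]}), then GOTO on every symbol after a dot until no new states appear). It has 16 states:
  I0: { [E → . E L P], [E → . e F], [F → . e P], [F → . e num], [L → . E e], [L → . P E], [L' → . L], [P → . F] }  — shift
  I1: { [E → . E L P], [E → . e F], [E → E . L P], [F → . e P], [F → . e num], [L → . E e], [L → . P E], [L → E . e], [P → . F] }  — shift
  I2: { [P → F .] }  — reduce
  I3: { [L' → L .] }  — accept
  I4: { [E → . E L P], [E → . e F], [L → P . E] }  — shift
  I5: { [E → e . F], [F → . e P], [F → . e num], [F → e . P], [F → e . num], [P → . F] }  — shift
  I6: { [E → e F .], [P → F .] }  — 2 reduces
  I7: { [F → e P .] }  — reduce
  I8: { [F → . e P], [F → . e num], [F → e . P], [F → e . num], [P → . F] }  — shift
  I9: { [F → e num .] }  — reduce
  I10: { [E → . E L P], [E → . e F], [E → E . L P], [F → . e P], [F → . e num], [L → . E e], [L → . P E], [L → P E .], [P → . F] }  — shift, reduce
  I11: { [E → e . F], [F → . e P], [F → . e num] }  — shift
  I12: { [E → e F .] }  — reduce
  I13: { [E → E L . P], [F → . e P], [F → . e num], [P → . F] }  — shift
  I14: { [E → E L P .] }  — reduce
  I15: { [E → e . F], [F → . e P], [F → . e num], [F → e . P], [F → e . num], [L → E e .], [P → . F] }  — shift, reduce

I6 contains complete items [E → e F .], [P → F .] — reduce-reduce conflict.

Answer: Yes — I6: [E → e F .] vs [P → F .]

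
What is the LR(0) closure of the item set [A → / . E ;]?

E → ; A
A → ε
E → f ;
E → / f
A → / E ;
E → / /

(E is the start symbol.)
To compute CLOSURE, for each item [A → α.Bβ] where B is a non-terminal, add [B → .γ] for all productions B → γ; repeat for the newly added items until nothing changes.

Start with: [A → / . E ;]
  [A → / . E ;] has the dot before E: add [E → . ; A], [E → . f ;], [E → . / f], [E → . / /]
No further items can be added.

CLOSURE = { [A → / . E ;], [E → . / /], [E → . / f], [E → . ; A], [E → . f ;] }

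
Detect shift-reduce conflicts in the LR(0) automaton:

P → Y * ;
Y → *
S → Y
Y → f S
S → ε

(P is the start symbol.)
Yes — I4: [S → .] vs [Y → . *]

A shift-reduce conflict occurs when an LR(0) state has both:
  - a complete (reduce) item [A → α .] (dot at the end), and
  - a shift item [B → β . c γ] (dot before a terminal).

Augment with P' → P and build the canonical LR(0) collection (I0 = CLOSURE({[P' → . P]}), then GOTO on every symbol after a dot until no new states appear). It has 9 states:
  I0: { [P → . Y * ;], [P' → . P], [Y → . *], [Y → . f S] }  — shift
  I1: { [Y → * .] }  — reduce
  I2: { [P' → P .] }  — accept
  I3: { [P → Y . * ;] }  — shift
  I4: { [S → . Y], [S → .], [Y → . *], [Y → . f S], [Y → f . S] }  — shift, reduce
  I5: { [Y → f S .] }  — reduce
  I6: { [S → Y .] }  — reduce
  I7: { [P → Y * . ;] }  — shift
  I8: { [P → Y * ; .] }  — reduce

I4 contains reduce item [S → .] and shift items [Y → . *], [Y → . f S] — shift-reduce conflict.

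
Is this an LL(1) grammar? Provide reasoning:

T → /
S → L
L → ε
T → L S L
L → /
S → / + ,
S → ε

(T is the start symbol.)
No. Predict set conflict for T: { '/' }

Relevant sets:
  FIRST(L) = { '/', ε }
  FIRST(S) = { '/', ε }
  FOLLOW(T) = { $ }
  FOLLOW(S) = { $, '/' }
  FOLLOW(L) = { $, '/' }

For T:
  PREDICT(T → '/') = { '/' }
  PREDICT(T → L S L) = { $, '/' }
For S:
  PREDICT(S → L) = { $, '/' }
  PREDICT(S → '/' '+' ',') = { '/' }
  PREDICT(S → ε) = { $, '/' }
For L:
  PREDICT(L → ε) = { $, '/' }
  PREDICT(L → '/') = { '/' }

Conflict found: Predict set conflict for T: { '/' }
The grammar is NOT LL(1).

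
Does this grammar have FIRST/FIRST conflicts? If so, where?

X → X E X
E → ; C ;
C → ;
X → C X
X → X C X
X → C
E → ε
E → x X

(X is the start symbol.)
FIRST sets of the non-terminals at (or reachable through a nullable prefix from) the front of some alternative:
  FIRST(X) = { ';' }
  FIRST(C) = { ';' }

Productions for X:
  X → X E X: FIRST = { ';' }
  X → C X: FIRST = { ';' }
  X → X C X: FIRST = { ';' }
  X → C: FIRST = { ';' }
Productions for E:
  E → ; C ;: FIRST = { ';' }
  E → ε: FIRST = { ε }
  E → x X: FIRST = { 'x' }
C has only one production, so no FIRST/FIRST conflict is possible there.

Conflict for X: X → X E X and X → C X
  Overlap: { ';' }
Conflict for X: X → X E X and X → X C X
  Overlap: { ';' }
Conflict for X: X → X E X and X → C
  Overlap: { ';' }
Conflict for X: X → C X and X → X C X
  Overlap: { ';' }
Conflict for X: X → C X and X → C
  Overlap: { ';' }
Conflict for X: X → X C X and X → C
  Overlap: { ';' }

Answer: Yes. X → X E X / X → C X on { ';' }; X → X E X / X → X C X on { ';' }; X → X E X / X → C on { ';' }; X → C X / X → X C X on { ';' }; X → C X / X → C on { ';' }; X → X C X / X → C on { ';' }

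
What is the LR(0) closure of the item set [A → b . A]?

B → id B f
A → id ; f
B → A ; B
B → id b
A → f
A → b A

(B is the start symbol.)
To compute CLOSURE, for each item [A → α.Bβ] where B is a non-terminal, add [B → .γ] for all productions B → γ; repeat for the newly added items until nothing changes.

Start with: [A → b . A]
  [A → b . A] has the dot before A: add [A → . id ; f], [A → . f], [A → . b A]
No further items can be added.

CLOSURE = { [A → . b A], [A → . f], [A → . id ; f], [A → b . A] }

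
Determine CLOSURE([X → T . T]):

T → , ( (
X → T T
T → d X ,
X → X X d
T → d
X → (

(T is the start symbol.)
{ [T → . , ( (], [T → . d X ,], [T → . d], [X → T . T] }

To compute CLOSURE, for each item [A → α.Bβ] where B is a non-terminal, add [B → .γ] for all productions B → γ; repeat for the newly added items until nothing changes.

Start with: [X → T . T]
  [X → T . T] has the dot before T: add [T → . , ( (], [T → . d X ,], [T → . d]
No further items can be added.

CLOSURE = { [T → . , ( (], [T → . d X ,], [T → . d], [X → T . T] }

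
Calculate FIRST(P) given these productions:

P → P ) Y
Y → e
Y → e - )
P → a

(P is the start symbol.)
{ 'a' }

To compute FIRST(P), examine every production with P on the left-hand side, reading each right-hand side left to right until a non-nullable symbol is reached.

From P → P ) Y:
  - P is the symbol being defined: contributes nothing new
    P is not nullable, so stop
From P → a:
  - a is a terminal: add 'a' and stop

Collecting: FIRST(P) = { 'a' }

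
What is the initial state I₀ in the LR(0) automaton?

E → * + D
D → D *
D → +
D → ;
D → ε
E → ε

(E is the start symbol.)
First, augment the grammar with E' → E
I₀ = CLOSURE({ [E' → . E] }):
  [E' → . E] has the dot before E: add [E → . * + D], [E → .]
No further items can be added.

I₀ = { [E → . * + D], [E → .], [E' → . E] }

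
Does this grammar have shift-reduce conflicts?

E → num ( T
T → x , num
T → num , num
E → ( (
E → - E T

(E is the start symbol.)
A shift-reduce conflict occurs when an LR(0) state has both:
  - a complete (reduce) item [A → α .] (dot at the end), and
  - a shift item [B → β . c γ] (dot before a terminal).

Augment with E' → E and build the canonical LR(0) collection (I0 = CLOSURE({[E' → . E]}), then GOTO on every symbol after a dot until no new states appear). It has 16 states:
  I0: { [E → . ( (], [E → . - E T], [E → . num ( T], [E' → . E] }  — shift
  I1: { [E → ( . (] }  — shift
  I2: { [E → - . E T], [E → . ( (], [E → . - E T], [E → . num ( T] }  — shift
  I3: { [E' → E .] }  — accept
  I4: { [E → num . ( T] }  — shift
  I5: { [E → num ( . T], [T → . num , num], [T → . x , num] }  — shift
  I6: { [E → num ( T .] }  — reduce
  I7: { [T → num . , num] }  — shift
  I8: { [T → x . , num] }  — shift
  I9: { [T → x , . num] }  — shift
  I10: { [T → x , num .] }  — reduce
  I11: { [T → num , . num] }  — shift
  I12: { [T → num , num .] }  — reduce
  I13: { [E → - E . T], [T → . num , num], [T → . x , num] }  — shift
  I14: { [E → - E T .] }  — reduce
  I15: { [E → ( ( .] }  — reduce

No state contains both a complete item and a shift item.

Answer: No shift-reduce conflicts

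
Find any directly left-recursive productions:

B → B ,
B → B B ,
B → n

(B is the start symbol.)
Yes, B is left-recursive

Direct left recursion occurs when N → N α for some non-terminal N (the right-hand side begins with the left-hand side itself).

B → B ,: LEFT RECURSIVE (starts with B)
B → B B ,: LEFT RECURSIVE (starts with B)
B → n: starts with n

The grammar has direct left recursion on: B.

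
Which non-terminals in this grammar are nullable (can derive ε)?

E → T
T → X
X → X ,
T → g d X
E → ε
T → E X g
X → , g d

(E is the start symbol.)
{ 'E' }

ε-productions: E → ε
So E is immediately nullable.
No further non-terminal can be added: every production for the remaining non-terminals contains a terminal or a non-nullable non-terminal.
Nullable = { 'E' }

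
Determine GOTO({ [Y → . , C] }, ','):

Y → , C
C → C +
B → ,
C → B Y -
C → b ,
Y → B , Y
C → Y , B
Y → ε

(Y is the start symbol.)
{ [B → . ,], [C → . B Y -], [C → . C +], [C → . Y , B], [C → . b ,], [Y → , . C], [Y → . , C], [Y → . B , Y], [Y → .] }

GOTO(I, ',') = CLOSURE({ [A → αX.β] : [A → α.Xβ] ∈ I, X = ',' })

Items with dot before ',', with the dot advanced:
  [Y → . , C] → [Y → , . C]
Closure of the advanced items:
  [Y → , . C] has the dot before C: add [C → . C +], [C → . B Y -], [C → . b ,], [C → . Y , B]
  [C → . B Y -] has the dot before B: add [B → . ,]
  [C → . Y , B] has the dot before Y: add [Y → . , C], [Y → . B , Y], [Y → .]

GOTO = { [B → . ,], [C → . B Y -], [C → . C +], [C → . Y , B], [C → . b ,], [Y → , . C], [Y → . , C], [Y → . B , Y], [Y → .] }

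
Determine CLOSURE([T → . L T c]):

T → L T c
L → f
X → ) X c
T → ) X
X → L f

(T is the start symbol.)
{ [L → . f], [T → . L T c] }

Start with: [T → . L T c]
  [T → . L T c] has the dot before L: add [L → . f]
No further items can be added.

CLOSURE = { [L → . f], [T → . L T c] }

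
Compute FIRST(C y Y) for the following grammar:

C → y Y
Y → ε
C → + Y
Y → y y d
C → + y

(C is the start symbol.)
FIRST sets of the non-terminals involved (from the grammar, by fixed-point iteration):
  FIRST(C) = { '+', 'y' }

To compute FIRST(C y Y), process the symbols left to right:
Symbol C is a non-terminal. Add FIRST(C) \ {ε} = { '+', 'y' }
C is not nullable (ε ∉ FIRST(C)), so stop here.
FIRST(C y Y) = { '+', 'y' }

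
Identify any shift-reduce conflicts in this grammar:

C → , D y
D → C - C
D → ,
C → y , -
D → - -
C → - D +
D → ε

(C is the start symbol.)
Augment with C' → C and build the canonical LR(0) collection (I0 = CLOSURE({[C' → . C]}), then GOTO on every symbol after a dot until no new states appear). It has 17 states:
  I0: { [C → . , D y], [C → . - D +], [C → . y , -], [C' → . C] }  — shift
  I1: { [C → , . D y], [C → . , D y], [C → . - D +], [C → . y , -], [D → . ,], [D → . - -], [D → . C - C], [D → .] }  — shift, reduce
  I2: { [C → - . D +], [C → . , D y], [C → . - D +], [C → . y , -], [D → . ,], [D → . - -], [D → . C - C], [D → .] }  — shift, reduce
  I3: { [C' → C .] }  — accept
  I4: { [C → y . , -] }  — shift
  I5: { [C → y , . -] }  — shift
  I6: { [C → y , - .] }  — reduce
  I7: { [C → , . D y], [C → . , D y], [C → . - D +], [C → . y , -], [D → , .], [D → . ,], [D → . - -], [D → . C - C], [D → .] }  — shift, 2 reduces
  I8: { [C → - . D +], [C → . , D y], [C → . - D +], [C → . y , -], [D → - . -], [D → . ,], [D → . - -], [D → . C - C], [D → .] }  — shift, reduce
  I9: { [D → C . - C] }  — shift
  I10: { [C → - D . +] }  — shift
  I11: { [C → - D + .] }  — reduce
  I12: { [C → . , D y], [C → . - D +], [C → . y , -], [D → C - . C] }  — shift
  I13: { [D → C - C .] }  — reduce
  I14: { [C → - . D +], [C → . , D y], [C → . - D +], [C → . y , -], [D → - - .], [D → - . -], [D → . ,], [D → . - -], [D → . C - C], [D → .] }  — shift, 2 reduces
  I15: { [C → , D . y] }  — shift
  I16: { [C → , D y .] }  — reduce

I1 contains reduce item [D → .] and shift items [C → . , D y], [C → . - D +], [C → . y , -], [D → . ,], [D → . - -] — shift-reduce conflict.
I2 contains reduce item [D → .] and shift items [C → . , D y], [C → . - D +], [C → . y , -], [D → . ,], [D → . - -] — shift-reduce conflict.
I7 contains reduce items [D → .], [D → , .] and shift items [C → . , D y], [C → . - D +], [C → . y , -], [D → . ,], [D → . - -] — shift-reduce conflict.
I8 contains reduce item [D → .] and shift items [C → . , D y], [C → . - D +], [C → . y , -], [D → . ,], [D → . - -], [D → - . -] — shift-reduce conflict.
I14 contains reduce items [D → .], [D → - - .] and shift items [C → . , D y], [C → . - D +], [C → . y , -], [D → . ,], [D → . - -], [D → - . -] — shift-reduce conflict.

Answer: Yes — I1: [D → .] vs [C → . , D y]; I2: [D → .] vs [C → . , D y]; I7: [D → .] vs [C → . , D y]; I8: [D → .] vs [C → . , D y]; I14: [D → .] vs [C → . , D y]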